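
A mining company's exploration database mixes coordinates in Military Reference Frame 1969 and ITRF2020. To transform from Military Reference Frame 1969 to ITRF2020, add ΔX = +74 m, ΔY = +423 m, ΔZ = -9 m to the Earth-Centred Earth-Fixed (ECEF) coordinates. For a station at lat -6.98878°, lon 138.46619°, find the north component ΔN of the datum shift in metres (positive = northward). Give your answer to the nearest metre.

ΔN = 18 m

The local north axis is (−sin φ cos λ, −sin φ sin λ, cos φ), giving ΔN = -6.740 + 34.127 − 8.933 = 18.45 m.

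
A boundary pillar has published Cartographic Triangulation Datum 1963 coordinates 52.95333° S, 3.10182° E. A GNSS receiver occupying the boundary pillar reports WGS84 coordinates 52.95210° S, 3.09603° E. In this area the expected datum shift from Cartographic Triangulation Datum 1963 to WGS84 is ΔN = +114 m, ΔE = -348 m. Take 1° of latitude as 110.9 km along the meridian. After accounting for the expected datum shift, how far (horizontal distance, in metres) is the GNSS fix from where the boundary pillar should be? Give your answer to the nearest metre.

Observed coordinate differences: Δφ = +0.00123°, Δλ = -0.00579°.
Converting to metres (1° lat = 110900 m, cos φ = 0.602465): observed ΔN = 136.4 m, observed ΔE = -386.8 m.
Subtracting the expected shift leaves a residual of 136.4 − (114) = 22.4 m north and -386.8 − (-348) = -38.8 m east.
Residual distance = √(22.4² + (-38.8)²) = 44.8 m.

45 m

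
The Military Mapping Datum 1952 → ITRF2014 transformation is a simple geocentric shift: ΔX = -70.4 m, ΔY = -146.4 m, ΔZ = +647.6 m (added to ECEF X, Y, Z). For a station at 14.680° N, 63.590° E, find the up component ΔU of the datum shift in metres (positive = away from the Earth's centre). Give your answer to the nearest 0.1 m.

At φ = 14.680°, λ = 63.590°: sin φ = 0.253420, cos φ = 0.967356, sin λ = 0.895634, cos λ = 0.444792.
ΔU = cos φ cos λ·ΔX + cos φ sin λ·ΔY + sin φ·ΔZ = (0.967356)(0.444792)(-70.4) + (0.967356)(0.895634)(-146.4) + (0.253420)(647.6) = 6.98 m.

ΔU = 7.0 m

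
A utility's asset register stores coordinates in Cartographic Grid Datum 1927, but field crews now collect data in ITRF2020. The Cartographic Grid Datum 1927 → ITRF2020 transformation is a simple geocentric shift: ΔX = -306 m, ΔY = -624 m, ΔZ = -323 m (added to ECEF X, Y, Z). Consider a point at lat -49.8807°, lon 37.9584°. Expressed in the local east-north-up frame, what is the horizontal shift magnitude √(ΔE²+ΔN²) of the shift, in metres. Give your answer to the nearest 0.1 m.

The local east axis at (φ, λ) is (−sin λ, cos λ, 0), so ΔE = −sin(37.9584°)·(-306) + cos(37.9584°)·(-624) = -303.78 m.
The local north axis is (−sin φ cos λ, −sin φ sin λ, cos φ), giving ΔN = -184.499 − 293.506 − 208.135 = -686.14 m.
Horizontal magnitude = √(ΔE² + ΔN²) = √((-303.78)² + (-686.14)²) = 750.38 m.

750.4 m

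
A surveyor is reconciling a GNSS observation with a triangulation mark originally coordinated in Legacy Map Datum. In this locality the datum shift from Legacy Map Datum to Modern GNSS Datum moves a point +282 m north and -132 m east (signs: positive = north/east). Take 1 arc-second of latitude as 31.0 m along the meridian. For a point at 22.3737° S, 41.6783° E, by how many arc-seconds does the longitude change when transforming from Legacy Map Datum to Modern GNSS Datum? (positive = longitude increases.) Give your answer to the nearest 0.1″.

Δλ = -4.6″

At latitude -22.3737°, cos φ = 0.924721.
1″ of longitude at this latitude = 31.00 × cos φ = 28.6663 m, so Δλ = -132.0 / 28.6663 = -4.605″.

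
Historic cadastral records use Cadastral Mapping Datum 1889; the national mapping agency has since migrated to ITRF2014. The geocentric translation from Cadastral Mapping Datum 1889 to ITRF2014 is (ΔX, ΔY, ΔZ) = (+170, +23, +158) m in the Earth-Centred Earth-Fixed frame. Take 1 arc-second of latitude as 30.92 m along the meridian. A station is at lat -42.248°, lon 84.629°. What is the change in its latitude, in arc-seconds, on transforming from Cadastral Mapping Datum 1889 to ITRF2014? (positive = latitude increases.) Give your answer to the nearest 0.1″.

Δφ = 4.6″

sin φ = -0.672341, cos φ = 0.740242, sin λ = 0.995609, cos λ = 0.093604.
North component: ΔN = −sin φ cos λ·ΔX − sin φ sin λ·ΔY + cos φ·ΔZ = −(-0.672341)(0.093604)(170) − (-0.672341)(0.995609)(23) + (0.740242)(158) = 143.05 m.
1° of latitude spans 3600 × 30.92 = 111312 m, so Δφ = 143.05 / 111312 × 3600 = 4.627″.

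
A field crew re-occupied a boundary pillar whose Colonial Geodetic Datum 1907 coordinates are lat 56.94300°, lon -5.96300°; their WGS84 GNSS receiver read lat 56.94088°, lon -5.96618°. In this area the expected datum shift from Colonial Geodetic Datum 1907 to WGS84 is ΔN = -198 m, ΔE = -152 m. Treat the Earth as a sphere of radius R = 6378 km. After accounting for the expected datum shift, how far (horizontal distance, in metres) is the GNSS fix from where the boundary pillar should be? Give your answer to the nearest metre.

Observed coordinate differences: Δφ = -0.00212°, Δλ = -0.00318°.
Converting to metres (1° lat = 111317 m, cos φ = 0.545473): observed ΔN = -236.0 m, observed ΔE = -193.1 m.
Subtracting the expected shift leaves a residual of -236.0 − (-198) = -38.0 m north and -193.1 − (-152) = -41.1 m east.
Residual distance = √((-38.0)² + (-41.1)²) = 56.0 m.

56 m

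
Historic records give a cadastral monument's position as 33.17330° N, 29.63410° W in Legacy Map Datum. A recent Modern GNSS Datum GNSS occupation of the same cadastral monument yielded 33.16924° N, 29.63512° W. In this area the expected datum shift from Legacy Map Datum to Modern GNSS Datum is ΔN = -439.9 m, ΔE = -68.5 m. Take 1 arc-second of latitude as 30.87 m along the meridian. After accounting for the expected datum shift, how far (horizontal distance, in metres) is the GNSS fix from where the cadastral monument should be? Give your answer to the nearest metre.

29 m

Observed coordinate differences: Δφ = -0.00406°, Δλ = -0.00102°.
Converting to metres (1° lat = 111132 m, cos φ = 0.837019): observed ΔN = -451.2 m, observed ΔE = -94.9 m.
Subtracting the expected shift leaves a residual of -451.2 − (-439.9) = -11.3 m north and -94.9 − (-68.5) = -26.4 m east.
Residual distance = √((-11.3)² + (-26.4)²) = 28.7 m.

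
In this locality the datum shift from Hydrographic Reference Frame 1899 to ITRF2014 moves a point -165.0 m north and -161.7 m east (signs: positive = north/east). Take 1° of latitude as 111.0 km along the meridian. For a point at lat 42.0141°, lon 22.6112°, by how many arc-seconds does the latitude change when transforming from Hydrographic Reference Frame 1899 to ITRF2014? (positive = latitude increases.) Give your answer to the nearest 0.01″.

1° of latitude = 111.0 km, so Δφ = -165.0 / 111000 = -0.0014865° = -5.351″.

Δφ = -5.35″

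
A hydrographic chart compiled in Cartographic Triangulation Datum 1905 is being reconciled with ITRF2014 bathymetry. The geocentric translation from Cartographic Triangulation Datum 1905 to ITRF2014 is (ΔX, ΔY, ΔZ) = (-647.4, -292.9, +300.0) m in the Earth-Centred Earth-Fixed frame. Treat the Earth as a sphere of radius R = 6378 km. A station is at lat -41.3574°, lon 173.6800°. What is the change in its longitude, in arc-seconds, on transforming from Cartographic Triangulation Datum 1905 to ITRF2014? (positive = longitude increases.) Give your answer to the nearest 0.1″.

sin φ = -0.660754, cos φ = 0.750603, sin λ = 0.110081, cos λ = -0.993923.
East component: ΔE = −sin λ·ΔX + cos λ·ΔY = −(0.110081)(-647.4) + (-0.993923)(-292.9) = 362.39 m.
1° of latitude spans πR/180 = 111317 m; at latitude φ, 1° of longitude spans that × cos φ = 83554.9 m, so Δλ = 362.39 / 83554.9 × 3600 = 15.614″.

Δλ = 15.6″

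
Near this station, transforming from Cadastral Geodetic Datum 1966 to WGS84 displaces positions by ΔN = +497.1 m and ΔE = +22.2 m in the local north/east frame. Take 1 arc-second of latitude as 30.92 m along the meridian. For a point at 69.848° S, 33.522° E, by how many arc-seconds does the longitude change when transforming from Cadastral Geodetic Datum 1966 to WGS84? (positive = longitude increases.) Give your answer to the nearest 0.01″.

At latitude -69.848°, cos φ = 0.344512.
1″ of longitude at this latitude = 30.92 × cos φ = 10.6523 m, so Δλ = 22.2 / 10.6523 = 2.084″.

Δλ = 2.08″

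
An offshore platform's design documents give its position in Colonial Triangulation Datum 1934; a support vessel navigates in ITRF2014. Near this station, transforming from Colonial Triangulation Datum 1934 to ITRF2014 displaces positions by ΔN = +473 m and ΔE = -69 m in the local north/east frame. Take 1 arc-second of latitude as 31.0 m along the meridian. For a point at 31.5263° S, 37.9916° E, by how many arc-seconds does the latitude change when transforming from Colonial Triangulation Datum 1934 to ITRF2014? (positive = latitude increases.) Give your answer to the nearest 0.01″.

Δφ = 15.26″

1″ of latitude = 31.00 m, so Δφ = 473.0 / 31.00 = 15.258″.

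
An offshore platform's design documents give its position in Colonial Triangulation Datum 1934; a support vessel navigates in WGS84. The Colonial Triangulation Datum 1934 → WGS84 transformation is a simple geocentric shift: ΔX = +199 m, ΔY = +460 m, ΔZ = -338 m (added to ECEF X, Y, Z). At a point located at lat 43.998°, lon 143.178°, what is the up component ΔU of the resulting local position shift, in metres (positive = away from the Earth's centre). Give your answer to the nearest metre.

At φ = 43.998°, λ = 143.178°: sin φ = 0.694633, cos φ = 0.719364, sin λ = 0.599331, cos λ = -0.800501.
ΔU = cos φ cos λ·ΔX + cos φ sin λ·ΔY + sin φ·ΔZ = (0.719364)(-0.800501)(199) + (0.719364)(0.599331)(460) + (0.694633)(-338) = -151.06 m.

ΔU = -151 m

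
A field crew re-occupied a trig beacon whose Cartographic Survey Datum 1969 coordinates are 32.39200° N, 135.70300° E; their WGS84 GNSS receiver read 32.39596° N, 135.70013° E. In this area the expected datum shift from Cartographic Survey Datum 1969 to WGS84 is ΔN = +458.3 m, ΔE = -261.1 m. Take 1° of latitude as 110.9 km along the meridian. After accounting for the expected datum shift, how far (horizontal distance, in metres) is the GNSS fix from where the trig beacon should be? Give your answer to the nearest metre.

21 m

Observed coordinate differences: Δφ = +0.00396°, Δλ = -0.00287°.
Converting to metres (1° lat = 110900 m, cos φ = 0.844403): observed ΔN = 439.2 m, observed ΔE = -268.8 m.
Subtracting the expected shift leaves a residual of 439.2 − (458.3) = -19.1 m north and -268.8 − (-261.1) = -7.7 m east.
Residual distance = √((-19.1)² + (-7.7)²) = 20.6 m.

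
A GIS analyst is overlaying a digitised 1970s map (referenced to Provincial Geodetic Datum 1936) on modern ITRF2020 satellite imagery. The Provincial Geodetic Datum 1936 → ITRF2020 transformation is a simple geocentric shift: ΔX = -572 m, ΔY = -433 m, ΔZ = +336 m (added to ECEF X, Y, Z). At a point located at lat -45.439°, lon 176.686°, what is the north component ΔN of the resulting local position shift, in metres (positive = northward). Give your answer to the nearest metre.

At φ = -45.439°, λ = 176.686°: sin φ = -0.712504, cos φ = 0.701668, sin λ = 0.057808, cos λ = -0.998328.
ΔN = −sin φ cos λ·ΔX − sin φ sin λ·ΔY + cos φ·ΔZ = −(-0.712504)(-0.998328)(-572) − (-0.712504)(0.057808)(-433) + (0.701668)(336) = 624.80 m.

ΔN = 625 m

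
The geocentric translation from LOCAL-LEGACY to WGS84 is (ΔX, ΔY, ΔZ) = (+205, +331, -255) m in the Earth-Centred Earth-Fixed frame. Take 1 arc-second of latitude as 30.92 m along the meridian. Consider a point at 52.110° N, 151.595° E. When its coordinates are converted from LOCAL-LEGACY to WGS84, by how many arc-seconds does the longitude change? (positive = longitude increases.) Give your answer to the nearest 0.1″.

sin φ = 0.789191, cos φ = 0.614147, sin λ = 0.475701, cos λ = -0.879607.
East component: ΔE = −sin λ·ΔX + cos λ·ΔY = −(0.475701)(205) + (-0.879607)(331) = -388.67 m.
1° of latitude spans 3600 × 30.92 = 111312 m; at latitude φ, 1° of longitude spans that × cos φ = 68362.0 m, so Δλ = -388.67 / 68362.0 × 3600 = -20.468″.

Δλ = -20.5″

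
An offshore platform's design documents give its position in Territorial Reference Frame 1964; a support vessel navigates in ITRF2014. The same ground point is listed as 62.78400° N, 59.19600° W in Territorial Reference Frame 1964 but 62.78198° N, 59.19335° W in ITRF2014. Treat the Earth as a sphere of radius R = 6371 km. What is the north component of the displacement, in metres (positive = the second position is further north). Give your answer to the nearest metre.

Δφ = 62.78198° − 62.78400° = -0.00202°; Δλ = -59.19335° − -59.19600° = +0.00265°.
1° along a meridian = πR/180 = 111195 m.
ΔN = Δφ × 111195 = -224.6 m; ΔE = Δλ × 111195 × cos(62.78400°) = +0.00265 × 111195 × 0.457346 = 134.8 m.

ΔN = -225 m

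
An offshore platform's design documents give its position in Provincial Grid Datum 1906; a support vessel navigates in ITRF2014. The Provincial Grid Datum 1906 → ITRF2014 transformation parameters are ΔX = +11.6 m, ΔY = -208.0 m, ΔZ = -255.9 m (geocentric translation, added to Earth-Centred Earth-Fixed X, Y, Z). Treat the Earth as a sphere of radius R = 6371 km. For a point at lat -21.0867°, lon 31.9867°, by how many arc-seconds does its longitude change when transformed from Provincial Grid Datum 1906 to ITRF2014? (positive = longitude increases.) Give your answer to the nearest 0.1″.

sin φ = -0.359780, cos φ = 0.933037, sin λ = 0.529722, cos λ = 0.848171.
East component: ΔE = −sin λ·ΔX + cos λ·ΔY = −(0.529722)(11.6) + (0.848171)(-208.0) = -182.56 m.
1° of latitude spans πR/180 = 111195 m; at latitude φ, 1° of longitude spans that × cos φ = 103749.0 m, so Δλ = -182.56 / 103749.0 × 3600 = -6.335″.

Δλ = -6.3″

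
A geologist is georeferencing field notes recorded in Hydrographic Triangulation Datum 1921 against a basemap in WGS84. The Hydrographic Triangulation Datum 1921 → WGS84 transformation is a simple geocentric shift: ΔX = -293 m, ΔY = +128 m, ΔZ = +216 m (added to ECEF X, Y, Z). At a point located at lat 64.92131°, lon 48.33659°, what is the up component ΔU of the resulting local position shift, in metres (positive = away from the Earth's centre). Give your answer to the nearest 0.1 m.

ΔU = 153.6 m

At φ = 64.92131°, λ = 48.33659°: sin φ = 0.905727, cos φ = 0.423863, sin λ = 0.747063, cos λ = 0.664753.
ΔU = cos φ cos λ·ΔX + cos φ sin λ·ΔY + sin φ·ΔZ = (0.423863)(0.664753)(-293) + (0.423863)(0.747063)(128) + (0.905727)(216) = 153.61 m.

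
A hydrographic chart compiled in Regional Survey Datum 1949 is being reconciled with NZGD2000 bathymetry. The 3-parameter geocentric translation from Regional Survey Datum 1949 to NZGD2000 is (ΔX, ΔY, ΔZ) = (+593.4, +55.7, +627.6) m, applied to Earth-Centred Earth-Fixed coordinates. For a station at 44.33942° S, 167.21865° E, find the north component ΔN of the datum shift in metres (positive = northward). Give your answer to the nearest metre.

The local north axis is (−sin φ cos λ, −sin φ sin λ, cos φ), giving ΔN = -404.455 + 8.612 + 448.867 = 53.02 m.

ΔN = 53 m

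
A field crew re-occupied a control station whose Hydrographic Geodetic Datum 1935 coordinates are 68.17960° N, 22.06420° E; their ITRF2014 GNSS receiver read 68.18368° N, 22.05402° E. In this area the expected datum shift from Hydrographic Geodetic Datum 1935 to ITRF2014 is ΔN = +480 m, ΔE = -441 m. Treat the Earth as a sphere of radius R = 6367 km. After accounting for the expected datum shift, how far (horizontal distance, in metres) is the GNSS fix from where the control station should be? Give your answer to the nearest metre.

34 m

Observed coordinate differences: Δφ = +0.00408°, Δλ = -0.01018°.
Converting to metres (1° lat = 111125 m, cos φ = 0.371698): observed ΔN = 453.4 m, observed ΔE = -420.5 m.
Subtracting the expected shift leaves a residual of 453.4 − (480) = -26.6 m north and -420.5 − (-441) = 20.5 m east.
Residual distance = √((-26.6)² + 20.5²) = 33.6 m.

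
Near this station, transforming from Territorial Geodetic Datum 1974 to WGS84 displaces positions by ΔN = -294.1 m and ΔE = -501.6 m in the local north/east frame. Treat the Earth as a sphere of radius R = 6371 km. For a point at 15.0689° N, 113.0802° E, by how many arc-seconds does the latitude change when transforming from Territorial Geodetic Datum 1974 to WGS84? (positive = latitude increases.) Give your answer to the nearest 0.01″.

On a sphere of radius R, 1 rad of latitude = R, so Δφ = ΔN / R = -294.1 / 6371000 = -4.6162e-05 rad = -9.522″.

Δφ = -9.52″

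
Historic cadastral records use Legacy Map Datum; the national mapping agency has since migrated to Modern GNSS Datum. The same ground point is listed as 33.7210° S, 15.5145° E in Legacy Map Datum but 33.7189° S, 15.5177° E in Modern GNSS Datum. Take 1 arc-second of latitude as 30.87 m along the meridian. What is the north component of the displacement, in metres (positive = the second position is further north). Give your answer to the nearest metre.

Δφ = -33.7189° − -33.7210° = +0.0021°; Δλ = 15.5177° − 15.5145° = +0.0032°.
1° of latitude = 3600 × 30.87 = 111132 m.
ΔN = Δφ × 111132 = 233.4 m; ΔE = Δλ × 111132 × cos(-33.7210°) = +0.0032 × 111132 × 0.831751 = 295.8 m.

ΔN = 233 m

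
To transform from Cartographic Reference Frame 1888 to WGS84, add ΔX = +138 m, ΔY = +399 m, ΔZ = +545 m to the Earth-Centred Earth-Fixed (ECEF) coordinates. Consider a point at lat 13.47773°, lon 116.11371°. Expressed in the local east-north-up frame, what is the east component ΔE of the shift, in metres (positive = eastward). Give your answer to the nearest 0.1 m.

The local east axis at (φ, λ) is (−sin λ, cos λ, 0), so ΔE = −sin(116.11371°)·138 + cos(116.11371°)·399 = -299.53 m.

ΔE = -299.5 m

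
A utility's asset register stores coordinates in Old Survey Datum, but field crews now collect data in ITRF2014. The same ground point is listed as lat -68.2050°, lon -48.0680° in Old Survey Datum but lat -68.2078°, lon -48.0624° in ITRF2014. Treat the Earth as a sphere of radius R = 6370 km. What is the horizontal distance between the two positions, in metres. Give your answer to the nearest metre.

Δφ = -68.2078° − -68.2050° = -0.0028°; Δλ = -48.0624° − -48.0680° = +0.0056°.
1° along a meridian = πR/180 = 111177 m.
ΔN = Δφ × 111177 = -311.3 m; ΔE = Δλ × 111177 × cos(-68.2050°) = +0.0056 × 111177 × 0.371287 = 231.2 m.
Distance = √(ΔE² + ΔN²) = √(231.2² + (-311.3)²) = 387.7 m.

388 m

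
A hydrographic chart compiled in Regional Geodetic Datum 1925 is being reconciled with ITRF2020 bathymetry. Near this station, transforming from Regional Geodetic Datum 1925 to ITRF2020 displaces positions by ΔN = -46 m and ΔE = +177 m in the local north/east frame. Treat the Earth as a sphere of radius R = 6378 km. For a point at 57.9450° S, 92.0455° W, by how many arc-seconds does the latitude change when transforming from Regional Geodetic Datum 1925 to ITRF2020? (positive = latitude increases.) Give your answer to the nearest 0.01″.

Δφ = -1.49″

On a sphere of radius R, 1 rad of latitude = R, so Δφ = ΔN / R = -46.0 / 6378000 = -7.2123e-06 rad = -1.488″.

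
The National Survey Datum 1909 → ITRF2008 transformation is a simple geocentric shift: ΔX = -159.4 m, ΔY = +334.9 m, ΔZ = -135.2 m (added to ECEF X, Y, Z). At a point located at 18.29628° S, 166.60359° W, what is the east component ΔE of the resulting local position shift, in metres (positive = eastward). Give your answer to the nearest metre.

ΔE = -363 m

At φ = -18.29628°, λ = -166.60359°: sin φ = -0.313931, cos φ = 0.949446, sin λ = -0.231687, cos λ = -0.972790.
ΔE = −sin λ·ΔX + cos λ·ΔY = −(-0.231687)·(-159.4) + (-0.972790)·(334.9) = -362.72 m.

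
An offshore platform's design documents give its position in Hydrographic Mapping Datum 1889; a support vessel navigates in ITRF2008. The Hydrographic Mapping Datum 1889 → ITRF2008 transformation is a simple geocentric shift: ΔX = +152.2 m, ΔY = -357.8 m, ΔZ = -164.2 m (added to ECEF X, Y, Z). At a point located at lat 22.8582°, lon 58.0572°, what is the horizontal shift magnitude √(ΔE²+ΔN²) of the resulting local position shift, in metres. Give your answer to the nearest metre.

325 m

At φ = 22.8582°, λ = 58.0572°: sin φ = 0.388452, cos φ = 0.921469, sin λ = 0.848577, cos λ = 0.529072.
ΔE = −sin λ·ΔX + cos λ·ΔY = −(0.848577)·(152.2) + (0.529072)·(-357.8) = -318.46 m.
ΔN = −sin φ cos λ·ΔX − sin φ sin λ·ΔY + cos φ·ΔZ = −(0.388452)(0.529072)(152.2) − (0.388452)(0.848577)(-357.8) + (0.921469)(-164.2) = -64.64 m.
Horizontal magnitude = √(ΔE² + ΔN²) = √((-318.46)² + (-64.64)²) = 324.95 m.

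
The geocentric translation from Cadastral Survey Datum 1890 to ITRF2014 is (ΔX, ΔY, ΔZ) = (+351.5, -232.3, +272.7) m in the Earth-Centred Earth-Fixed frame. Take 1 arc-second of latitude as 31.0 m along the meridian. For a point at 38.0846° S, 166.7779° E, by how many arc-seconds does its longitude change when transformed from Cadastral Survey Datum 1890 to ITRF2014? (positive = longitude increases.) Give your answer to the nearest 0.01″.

sin φ = -0.616824, cos φ = 0.787101, sin λ = 0.228726, cos λ = -0.973491.
East component: ΔE = −sin λ·ΔX + cos λ·ΔY = −(0.228726)(351.5) + (-0.973491)(-232.3) = 145.74 m.
1° of latitude spans 3600 × 31.00 = 111600 m; at latitude φ, 1° of longitude spans that × cos φ = 87840.5 m, so Δλ = 145.74 / 87840.5 × 3600 = 5.973″.

Δλ = 5.97″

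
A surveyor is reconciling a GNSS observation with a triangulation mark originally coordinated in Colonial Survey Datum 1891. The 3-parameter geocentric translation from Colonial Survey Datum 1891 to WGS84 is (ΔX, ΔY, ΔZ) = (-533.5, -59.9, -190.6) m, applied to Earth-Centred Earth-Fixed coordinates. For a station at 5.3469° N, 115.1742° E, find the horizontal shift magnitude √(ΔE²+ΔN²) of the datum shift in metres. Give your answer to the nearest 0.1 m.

At φ = 5.3469°, λ = 115.1742°: sin φ = 0.093186, cos φ = 0.995649, sin λ = 0.905019, cos λ = -0.425372.
ΔE = −sin λ·ΔX + cos λ·ΔY = −(0.905019)·(-533.5) + (-0.425372)·(-59.9) = 508.31 m.
ΔN = −sin φ cos λ·ΔX − sin φ sin λ·ΔY + cos φ·ΔZ = −(0.093186)(-0.425372)(-533.5) − (0.093186)(0.905019)(-59.9) + (0.995649)(-190.6) = -205.87 m.
Horizontal magnitude = √(ΔE² + ΔN²) = √(508.31² + (-205.87)²) = 548.41 m.

548.4 m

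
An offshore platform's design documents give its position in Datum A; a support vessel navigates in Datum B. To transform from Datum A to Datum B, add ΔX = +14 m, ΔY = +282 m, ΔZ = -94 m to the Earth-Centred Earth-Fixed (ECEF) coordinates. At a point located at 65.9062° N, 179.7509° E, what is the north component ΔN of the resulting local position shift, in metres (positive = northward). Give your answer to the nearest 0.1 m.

ΔN = -26.7 m

At φ = 65.9062°, λ = 179.7509°: sin φ = 0.912878, cos φ = 0.408232, sin λ = 0.004348, cos λ = -0.999991.
ΔN = −sin φ cos λ·ΔX − sin φ sin λ·ΔY + cos φ·ΔZ = −(0.912878)(-0.999991)(14) − (0.912878)(0.004348)(282) + (0.408232)(-94) = -26.71 m.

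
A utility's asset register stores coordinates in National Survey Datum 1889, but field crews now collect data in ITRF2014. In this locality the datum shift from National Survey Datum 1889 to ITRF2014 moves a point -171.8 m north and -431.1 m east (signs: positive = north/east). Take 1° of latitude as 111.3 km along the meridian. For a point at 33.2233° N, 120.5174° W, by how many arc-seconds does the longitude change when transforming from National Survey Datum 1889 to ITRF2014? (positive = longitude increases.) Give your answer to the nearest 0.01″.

Δλ = -16.67″

At latitude 33.2233°, cos φ = 0.836542.
1° of longitude at this latitude = 111.3 × cos φ = 93.11 km, so Δλ = -431.1 / 93107.1 = -0.0046302° = -16.669″.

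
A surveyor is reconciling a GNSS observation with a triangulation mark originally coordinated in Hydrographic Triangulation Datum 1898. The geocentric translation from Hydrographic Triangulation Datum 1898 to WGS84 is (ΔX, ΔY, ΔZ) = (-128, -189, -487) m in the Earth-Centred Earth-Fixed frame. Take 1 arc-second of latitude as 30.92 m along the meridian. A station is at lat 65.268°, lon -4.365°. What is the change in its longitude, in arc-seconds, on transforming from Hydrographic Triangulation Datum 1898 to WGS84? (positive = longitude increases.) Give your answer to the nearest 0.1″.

Δλ = -15.3″

sin φ = 0.908275, cos φ = 0.418374, sin λ = -0.076110, cos λ = 0.997099.
East component: ΔE = −sin λ·ΔX + cos λ·ΔY = −(-0.076110)(-128) + (0.997099)(-189) = -198.19 m.
1° of latitude spans 3600 × 30.92 = 111312 m; at latitude φ, 1° of longitude spans that × cos φ = 46570.1 m, so Δλ = -198.19 / 46570.1 × 3600 = -15.321″.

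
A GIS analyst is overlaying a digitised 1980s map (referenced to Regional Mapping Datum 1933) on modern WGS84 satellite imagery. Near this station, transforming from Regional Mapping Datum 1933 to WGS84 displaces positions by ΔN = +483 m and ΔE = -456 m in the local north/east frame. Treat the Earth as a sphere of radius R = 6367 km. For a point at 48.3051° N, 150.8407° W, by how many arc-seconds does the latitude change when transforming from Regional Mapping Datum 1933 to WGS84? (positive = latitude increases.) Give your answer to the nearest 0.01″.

Δφ = 15.65″

On a sphere of radius R, 1 rad of latitude = R, so Δφ = ΔN / R = 483.0 / 6367000 = 7.5860e-05 rad = 15.647″.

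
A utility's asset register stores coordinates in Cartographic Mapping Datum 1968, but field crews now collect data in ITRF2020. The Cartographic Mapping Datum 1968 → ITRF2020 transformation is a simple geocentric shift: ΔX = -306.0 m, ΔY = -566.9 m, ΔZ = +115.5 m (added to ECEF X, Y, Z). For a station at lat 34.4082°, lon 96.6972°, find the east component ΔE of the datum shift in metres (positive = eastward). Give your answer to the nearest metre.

ΔE = 370 m

The local east axis at (φ, λ) is (−sin λ, cos λ, 0), so ΔE = −sin(96.6972°)·(-306.0) + cos(96.6972°)·(-566.9) = 370.03 m.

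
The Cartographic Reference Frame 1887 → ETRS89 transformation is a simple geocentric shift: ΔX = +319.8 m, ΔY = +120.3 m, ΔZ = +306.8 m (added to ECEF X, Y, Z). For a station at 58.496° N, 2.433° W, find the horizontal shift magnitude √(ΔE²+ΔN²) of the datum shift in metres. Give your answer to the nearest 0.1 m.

At φ = 58.496°, λ = -2.433°: sin φ = 0.852604, cos φ = 0.522558, sin λ = -0.042451, cos λ = 0.999099.
ΔE = −sin λ·ΔX + cos λ·ΔY = −(-0.042451)·(319.8) + (0.999099)·(120.3) = 133.77 m.
ΔN = −sin φ cos λ·ΔX − sin φ sin λ·ΔY + cos φ·ΔZ = −(0.852604)(0.999099)(319.8) − (0.852604)(-0.042451)(120.3) + (0.522558)(306.8) = -107.74 m.
Horizontal magnitude = √(ΔE² + ΔN²) = √(133.77² + (-107.74)²) = 171.76 m.

171.8 m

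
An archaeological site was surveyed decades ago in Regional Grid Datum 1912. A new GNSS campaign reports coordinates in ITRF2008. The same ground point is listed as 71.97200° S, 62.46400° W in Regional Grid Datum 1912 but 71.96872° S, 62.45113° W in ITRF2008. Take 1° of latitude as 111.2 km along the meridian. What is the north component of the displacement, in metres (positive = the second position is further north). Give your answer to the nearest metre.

Δφ = -71.96872° − -71.97200° = +0.00328°; Δλ = -62.45113° − -62.46400° = +0.01287°.
ΔN = Δφ × 111200 = 364.7 m; ΔE = Δλ × 111200 × cos(-71.97200°) = +0.01287 × 111200 × 0.309482 = 442.9 m.

ΔN = 365 m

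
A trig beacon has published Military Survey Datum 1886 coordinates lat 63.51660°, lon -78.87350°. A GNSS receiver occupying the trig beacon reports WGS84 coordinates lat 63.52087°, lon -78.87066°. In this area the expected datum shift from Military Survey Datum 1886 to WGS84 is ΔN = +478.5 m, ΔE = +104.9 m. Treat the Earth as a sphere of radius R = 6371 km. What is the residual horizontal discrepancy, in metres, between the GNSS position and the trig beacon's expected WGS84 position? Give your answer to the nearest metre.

36 m

Observed coordinate differences: Δφ = +0.00427°, Δλ = +0.00284°.
Converting to metres (1° lat = 111195 m, cos φ = 0.445939): observed ΔN = 474.8 m, observed ΔE = 140.8 m.
Subtracting the expected shift leaves a residual of 474.8 − (478.5) = -3.7 m north and 140.8 − (104.9) = 35.9 m east.
Residual distance = √((-3.7)² + 35.9²) = 36.1 m.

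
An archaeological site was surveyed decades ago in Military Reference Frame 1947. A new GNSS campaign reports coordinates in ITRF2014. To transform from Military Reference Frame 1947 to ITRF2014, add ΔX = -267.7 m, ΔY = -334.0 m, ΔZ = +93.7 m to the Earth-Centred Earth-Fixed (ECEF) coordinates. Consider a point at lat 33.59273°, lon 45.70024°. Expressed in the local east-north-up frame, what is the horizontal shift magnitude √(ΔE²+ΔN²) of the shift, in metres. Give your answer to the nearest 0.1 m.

The local east axis at (φ, λ) is (−sin λ, cos λ, 0), so ΔE = −sin(45.70024°)·(-267.7) + cos(45.70024°)·(-334.0) = -41.68 m.
The local north axis is (−sin φ cos λ, −sin φ sin λ, cos φ), giving ΔN = 103.445 + 132.259 + 78.051 = 313.76 m.
Horizontal magnitude = √(ΔE² + ΔN²) = √((-41.68)² + 313.76²) = 316.51 m.

316.5 m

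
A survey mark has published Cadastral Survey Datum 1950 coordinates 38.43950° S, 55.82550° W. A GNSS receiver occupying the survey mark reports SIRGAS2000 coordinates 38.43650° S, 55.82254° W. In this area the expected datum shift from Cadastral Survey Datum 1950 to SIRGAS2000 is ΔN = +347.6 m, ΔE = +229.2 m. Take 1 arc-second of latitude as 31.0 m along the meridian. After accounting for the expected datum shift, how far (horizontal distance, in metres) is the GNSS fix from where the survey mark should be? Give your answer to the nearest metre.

32 m

Observed coordinate differences: Δφ = +0.00300°, Δλ = +0.00296°.
Converting to metres (1° lat = 111600 m, cos φ = 0.783265): observed ΔN = 334.8 m, observed ΔE = 258.7 m.
Subtracting the expected shift leaves a residual of 334.8 − (347.6) = -12.8 m north and 258.7 − (229.2) = 29.5 m east.
Residual distance = √((-12.8)² + 29.5²) = 32.2 m.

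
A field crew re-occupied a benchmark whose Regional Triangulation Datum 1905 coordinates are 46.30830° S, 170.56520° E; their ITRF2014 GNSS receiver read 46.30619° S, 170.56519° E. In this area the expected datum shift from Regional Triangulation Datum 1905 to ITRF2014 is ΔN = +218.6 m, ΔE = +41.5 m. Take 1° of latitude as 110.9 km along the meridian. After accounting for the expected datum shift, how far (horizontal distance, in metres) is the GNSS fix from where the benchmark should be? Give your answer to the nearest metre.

Observed coordinate differences: Δφ = +0.00211°, Δλ = -0.00001°.
Converting to metres (1° lat = 110900 m, cos φ = 0.690778): observed ΔN = 234.0 m, observed ΔE = -0.8 m.
Subtracting the expected shift leaves a residual of 234.0 − (218.6) = 15.4 m north and -0.8 − (41.5) = -42.3 m east.
Residual distance = √(15.4² + (-42.3)²) = 45.0 m.

45 m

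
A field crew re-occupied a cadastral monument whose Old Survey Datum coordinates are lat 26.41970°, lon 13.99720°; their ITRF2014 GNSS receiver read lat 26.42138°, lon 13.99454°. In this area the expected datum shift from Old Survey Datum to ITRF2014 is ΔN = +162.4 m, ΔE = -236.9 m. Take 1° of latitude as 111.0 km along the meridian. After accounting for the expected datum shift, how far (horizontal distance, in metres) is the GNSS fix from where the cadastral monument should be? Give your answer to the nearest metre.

Observed coordinate differences: Δφ = +0.00168°, Δλ = -0.00266°.
Converting to metres (1° lat = 111000 m, cos φ = 0.895559): observed ΔN = 186.5 m, observed ΔE = -264.4 m.
Subtracting the expected shift leaves a residual of 186.5 − (162.4) = 24.1 m north and -264.4 − (-236.9) = -27.5 m east.
Residual distance = √(24.1² + (-27.5)²) = 36.6 m.

37 m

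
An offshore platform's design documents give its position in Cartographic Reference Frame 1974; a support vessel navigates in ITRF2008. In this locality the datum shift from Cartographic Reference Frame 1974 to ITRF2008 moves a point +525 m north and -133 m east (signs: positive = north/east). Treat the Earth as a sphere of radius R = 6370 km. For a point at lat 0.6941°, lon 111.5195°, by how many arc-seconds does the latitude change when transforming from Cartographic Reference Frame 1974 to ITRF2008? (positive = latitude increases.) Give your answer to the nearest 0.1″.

On a sphere of radius R, 1 rad of latitude = R, so Δφ = ΔN / R = 525.0 / 6370000 = 8.2418e-05 rad = 17.000″.

Δφ = 17.0″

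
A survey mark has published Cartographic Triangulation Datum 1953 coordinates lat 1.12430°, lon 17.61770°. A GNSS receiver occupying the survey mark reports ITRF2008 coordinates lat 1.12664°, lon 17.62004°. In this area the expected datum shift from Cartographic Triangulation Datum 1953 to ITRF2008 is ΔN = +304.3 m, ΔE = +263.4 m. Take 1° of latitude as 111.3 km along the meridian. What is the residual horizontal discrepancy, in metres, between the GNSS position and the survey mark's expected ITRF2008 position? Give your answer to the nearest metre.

44 m

Observed coordinate differences: Δφ = +0.00234°, Δλ = +0.00234°.
Converting to metres (1° lat = 111300 m, cos φ = 0.999807): observed ΔN = 260.4 m, observed ΔE = 260.4 m.
Subtracting the expected shift leaves a residual of 260.4 − (304.3) = -43.9 m north and 260.4 − (263.4) = -3.0 m east.
Residual distance = √((-43.9)² + (-3.0)²) = 44.0 m.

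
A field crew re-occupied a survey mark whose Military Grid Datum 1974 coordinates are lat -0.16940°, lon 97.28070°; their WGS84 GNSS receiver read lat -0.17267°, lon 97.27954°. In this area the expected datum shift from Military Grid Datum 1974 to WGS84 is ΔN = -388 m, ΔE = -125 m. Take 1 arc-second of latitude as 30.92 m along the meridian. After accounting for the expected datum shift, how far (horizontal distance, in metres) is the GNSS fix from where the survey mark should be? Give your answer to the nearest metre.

24 m

Observed coordinate differences: Δφ = -0.00327°, Δλ = -0.00116°.
Converting to metres (1° lat = 111312 m, cos φ = 0.999996): observed ΔN = -364.0 m, observed ΔE = -129.1 m.
Subtracting the expected shift leaves a residual of -364.0 − (-388) = 24.0 m north and -129.1 − (-125) = -4.1 m east.
Residual distance = √(24.0² + (-4.1)²) = 24.4 m.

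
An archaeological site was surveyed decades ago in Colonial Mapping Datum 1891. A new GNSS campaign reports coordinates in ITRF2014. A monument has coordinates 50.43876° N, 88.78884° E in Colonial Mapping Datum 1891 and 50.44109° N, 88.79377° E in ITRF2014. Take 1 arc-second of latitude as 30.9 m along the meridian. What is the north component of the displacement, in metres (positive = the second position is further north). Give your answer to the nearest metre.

ΔN = 259 m

Δφ = 50.44109° − 50.43876° = +0.00233°; Δλ = 88.79377° − 88.78884° = +0.00493°.
1° of latitude = 3600 × 30.90 = 111240 m.
ΔN = Δφ × 111240 = 259.2 m; ΔE = Δλ × 111240 × cos(50.43876°) = +0.00493 × 111240 × 0.636903 = 349.3 m.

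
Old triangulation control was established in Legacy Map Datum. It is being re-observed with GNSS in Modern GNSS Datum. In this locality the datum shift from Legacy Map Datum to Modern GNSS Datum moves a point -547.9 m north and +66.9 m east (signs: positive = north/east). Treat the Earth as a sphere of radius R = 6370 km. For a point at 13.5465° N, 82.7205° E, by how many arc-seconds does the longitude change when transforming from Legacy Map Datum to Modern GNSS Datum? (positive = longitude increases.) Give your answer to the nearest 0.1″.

At latitude 13.5465°, cos φ = 0.972180.
One radian of longitude at latitude φ spans R cos φ, so Δλ = ΔE / (R cos φ) = 66.9 / (6370000 × 0.972180) = 1.0803e-05 rad = 2.228″.

Δλ = 2.2″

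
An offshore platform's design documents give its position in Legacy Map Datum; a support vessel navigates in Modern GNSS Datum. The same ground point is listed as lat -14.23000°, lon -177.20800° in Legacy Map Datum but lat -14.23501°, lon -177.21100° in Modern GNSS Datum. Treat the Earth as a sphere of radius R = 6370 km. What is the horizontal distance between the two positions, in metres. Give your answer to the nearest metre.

Δφ = -14.23501° − -14.23000° = -0.00501°; Δλ = -177.21100° − -177.20800° = -0.00300°.
1° along a meridian = πR/180 = 111177 m.
ΔN = Δφ × 111177 = -557.0 m; ΔE = Δλ × 111177 × cos(-14.23000°) = -0.00300 × 111177 × 0.969317 = -323.3 m.
Distance = √(ΔE² + ΔN²) = √((-323.3)² + (-557.0)²) = 644.0 m.

644 m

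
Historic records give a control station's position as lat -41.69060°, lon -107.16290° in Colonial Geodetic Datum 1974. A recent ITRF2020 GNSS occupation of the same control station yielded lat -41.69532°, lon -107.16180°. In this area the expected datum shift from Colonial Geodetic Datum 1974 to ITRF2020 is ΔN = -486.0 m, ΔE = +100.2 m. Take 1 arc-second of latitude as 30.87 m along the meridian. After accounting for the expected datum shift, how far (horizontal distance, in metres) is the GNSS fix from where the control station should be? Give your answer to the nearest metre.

Observed coordinate differences: Δφ = -0.00472°, Δλ = +0.00110°.
Converting to metres (1° lat = 111132 m, cos φ = 0.746747): observed ΔN = -524.5 m, observed ΔE = 91.3 m.
Subtracting the expected shift leaves a residual of -524.5 − (-486.0) = -38.5 m north and 91.3 − (100.2) = -8.9 m east.
Residual distance = √((-38.5)² + (-8.9)²) = 39.6 m.

40 m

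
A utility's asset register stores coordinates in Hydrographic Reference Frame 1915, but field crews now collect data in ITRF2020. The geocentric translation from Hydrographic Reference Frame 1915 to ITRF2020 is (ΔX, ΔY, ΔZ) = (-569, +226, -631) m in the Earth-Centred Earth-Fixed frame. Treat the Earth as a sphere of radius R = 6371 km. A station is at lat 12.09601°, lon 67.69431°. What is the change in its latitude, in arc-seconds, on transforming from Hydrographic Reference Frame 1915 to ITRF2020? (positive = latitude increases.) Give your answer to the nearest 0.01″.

Δφ = -19.93″

sin φ = 0.209550, cos φ = 0.977798, sin λ = 0.925172, cos λ = 0.379548.
North component: ΔN = −sin φ cos λ·ΔX − sin φ sin λ·ΔY + cos φ·ΔZ = −(0.209550)(0.379548)(-569) − (0.209550)(0.925172)(226) + (0.977798)(-631) = -615.55 m.
1° of latitude spans πR/180 = 111195 m, so Δφ = -615.55 / 111195 × 3600 = -19.929″.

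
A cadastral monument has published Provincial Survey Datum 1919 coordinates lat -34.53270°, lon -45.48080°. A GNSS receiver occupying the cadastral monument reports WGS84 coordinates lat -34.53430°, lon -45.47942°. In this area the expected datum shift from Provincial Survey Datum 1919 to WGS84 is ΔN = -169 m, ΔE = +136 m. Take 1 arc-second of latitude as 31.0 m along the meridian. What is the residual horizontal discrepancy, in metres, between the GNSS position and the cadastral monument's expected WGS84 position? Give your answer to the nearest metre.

13 m

Observed coordinate differences: Δφ = -0.00160°, Δλ = +0.00138°.
Converting to metres (1° lat = 111600 m, cos φ = 0.823803): observed ΔN = -178.6 m, observed ΔE = 126.9 m.
Subtracting the expected shift leaves a residual of -178.6 − (-169) = -9.6 m north and 126.9 − (136) = -9.1 m east.
Residual distance = √((-9.6)² + (-9.1)²) = 13.2 m.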